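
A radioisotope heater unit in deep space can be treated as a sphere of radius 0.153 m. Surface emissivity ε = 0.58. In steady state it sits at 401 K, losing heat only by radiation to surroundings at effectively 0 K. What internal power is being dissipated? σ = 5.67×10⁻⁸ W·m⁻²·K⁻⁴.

P ≈ 250 W

Steady state: P = εσA T⁴.
A = 4πr² = 0.2942 m²; T⁴ = (401)⁴ = 2.586×10¹⁰ K⁴.
P = 0.58 × 5.67×10⁻⁸ × 0.2942 × 2.586×10¹⁰.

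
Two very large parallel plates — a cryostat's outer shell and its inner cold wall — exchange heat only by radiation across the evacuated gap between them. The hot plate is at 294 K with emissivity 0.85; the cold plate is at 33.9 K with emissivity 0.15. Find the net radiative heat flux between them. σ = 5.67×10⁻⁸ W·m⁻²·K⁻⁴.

q ≈ 61.9 W/m²

For two infinite grey parallel plates, q = σ(T₁⁴ − T₂⁴)/(1/ε₁ + 1/ε₂ − 1).
T₁⁴ − T₂⁴ = 7.471×10⁹ − 1.321×10⁶ = 7.470×10⁹ K⁴.
1/ε₁ + 1/ε₂ − 1 = 1.176 + 6.667 − 1 = 6.843.
q = 5.67×10⁻⁸ × 7.470×10⁹ / 6.843.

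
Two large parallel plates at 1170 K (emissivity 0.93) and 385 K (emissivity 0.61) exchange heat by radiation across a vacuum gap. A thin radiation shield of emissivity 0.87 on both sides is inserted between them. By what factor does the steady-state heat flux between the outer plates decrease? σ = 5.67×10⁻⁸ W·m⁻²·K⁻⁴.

factor ≈ 1.76

Without shield: q₀ = σΔ(T⁴)/(1/ε₁+1/ε₂−1) with denominator 1.715.
With shield the two gaps are in series; the resistances add: (1/ε₁+1/ε_s−1)+(1/ε_s+1/ε₂−1) = 1.225+1.789 = 3.013.
Heat-flux ratio q₀/q = 3.013/1.715.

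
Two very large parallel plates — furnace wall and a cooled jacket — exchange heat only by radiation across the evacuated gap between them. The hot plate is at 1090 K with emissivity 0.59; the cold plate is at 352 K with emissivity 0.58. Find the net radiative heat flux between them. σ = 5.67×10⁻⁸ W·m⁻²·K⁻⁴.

For two infinite grey parallel plates, q = σ(T₁⁴ − T₂⁴)/(1/ε₁ + 1/ε₂ − 1).
T₁⁴ − T₂⁴ = 1.412×10¹² − 1.535×10¹⁰ = 1.396×10¹² K⁴.
1/ε₁ + 1/ε₂ − 1 = 1.695 + 1.724 − 1 = 2.419.
q = 5.67×10⁻⁸ × 1.396×10¹² / 2.419.

q ≈ 32700 W/m²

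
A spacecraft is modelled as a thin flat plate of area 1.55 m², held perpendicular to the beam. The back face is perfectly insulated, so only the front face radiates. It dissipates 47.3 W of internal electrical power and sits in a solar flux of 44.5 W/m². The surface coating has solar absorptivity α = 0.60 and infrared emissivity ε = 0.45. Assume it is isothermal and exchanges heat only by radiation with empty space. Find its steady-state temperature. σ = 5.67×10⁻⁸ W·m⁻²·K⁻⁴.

T ≈ 218 K

At steady state, absorbed solar power + internal power = radiated power.
Absorbed: α·S·A_cross = 0.60·44.5·1.550 = 41.38 W (cross-section A).
Total input = 41.38 + 47.3 = 88.69 W.
Radiated: εσ·A_surf·T⁴ with A_surf = A = 1.550 m².
T⁴ = 88.69/(0.45·5.67×10⁻⁸·1.550) = 2.242×10⁹ K⁴.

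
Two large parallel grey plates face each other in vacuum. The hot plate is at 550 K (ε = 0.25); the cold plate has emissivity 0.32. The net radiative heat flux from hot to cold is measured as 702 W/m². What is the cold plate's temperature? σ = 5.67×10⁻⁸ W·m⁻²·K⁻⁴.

q = σ(T₁⁴ − T₂⁴)/(1/ε₁ + 1/ε₂ − 1); denominator = 6.125.
T₂⁴ = T₁⁴ − q·(1/ε₁+1/ε₂−1)/σ = 9.151×10¹⁰ − 702·6.125/5.67×10⁻⁸
    = 1.567×10¹⁰ K⁴.

T₂ ≈ 354 K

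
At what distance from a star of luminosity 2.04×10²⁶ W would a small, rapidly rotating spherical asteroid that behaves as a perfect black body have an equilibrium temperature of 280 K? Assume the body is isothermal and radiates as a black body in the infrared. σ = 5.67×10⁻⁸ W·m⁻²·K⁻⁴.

d ≈ 1.08×10¹¹ m

For an isothermal black-emitting sphere, (1−a)S·πr² = σ·4πr²·T⁴ ⇒ S = 4σT⁴/(1−a).
S = 4·5.67×10⁻⁸·(280)⁴/1.00 = 1394 W/m².
Flux falls as S = L/(4πd²), so d = √(L/(4πS)) = √(2.04×10²⁶/(4π·1394)).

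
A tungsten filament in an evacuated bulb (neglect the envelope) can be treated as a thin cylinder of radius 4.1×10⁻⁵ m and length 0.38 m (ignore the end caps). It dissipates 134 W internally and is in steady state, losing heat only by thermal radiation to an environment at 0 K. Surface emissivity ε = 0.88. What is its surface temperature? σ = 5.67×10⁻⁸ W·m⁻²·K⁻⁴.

Steady state: internal power = radiated power, P = εσA T⁴.
Radiating area A = 2πrL = 9.789×10⁻⁵ m².
T⁴ = P/(εσA) = 134/(0.88·5.67×10⁻⁸·9.789×10⁻⁵) = 2.743×10¹³ K⁴.
T = (2.743×10¹³)^(1/4).

T ≈ 2290 K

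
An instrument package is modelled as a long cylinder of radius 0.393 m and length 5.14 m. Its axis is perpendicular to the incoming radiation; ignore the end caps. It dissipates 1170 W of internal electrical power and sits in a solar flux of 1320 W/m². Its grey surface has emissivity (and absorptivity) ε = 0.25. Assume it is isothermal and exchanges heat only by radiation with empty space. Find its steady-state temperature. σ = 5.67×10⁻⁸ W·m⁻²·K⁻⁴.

T ≈ 343 K

At steady state, absorbed solar power + internal power = radiated power.
Absorbed: α·S·A_cross = 0.25·1320·4.040 = 1333 W (cross-section 2rL).
Total input = 1333 + 1170 = 2503 W.
Radiated: εσ·A_surf·T⁴ with A_surf = 2πrL = 12.69 m².
T⁴ = 2503/(0.25·5.67×10⁻⁸·12.69) = 1.391×10¹⁰ K⁴.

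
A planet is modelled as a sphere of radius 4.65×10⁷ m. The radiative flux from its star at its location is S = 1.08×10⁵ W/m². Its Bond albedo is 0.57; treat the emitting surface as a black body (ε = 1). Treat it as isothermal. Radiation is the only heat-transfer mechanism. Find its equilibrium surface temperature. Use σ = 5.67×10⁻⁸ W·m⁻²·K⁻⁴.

T ≈ 673 K

At equilibrium, absorbed power = emitted power.
Absorbing cross-section = πr² = 6.793×10¹⁵ m²; emitting surface = 4πr² = 2.717×10¹⁶ m² (ratio 4).
(1−a)S·A_cross = εσ·A_surf·T⁴  ⇒  T⁴ = (1−a)S/(4σ).
T⁴ = 0.430·1.08×10⁵/(4·5.67×10⁻⁸) = 2.048×10¹¹ K⁴.
T = (2.048×10¹¹)^(1/4).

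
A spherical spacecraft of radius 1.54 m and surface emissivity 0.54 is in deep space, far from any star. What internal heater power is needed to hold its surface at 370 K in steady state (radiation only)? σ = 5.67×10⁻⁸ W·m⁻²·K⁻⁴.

P = εσ·4πr²·T⁴.
4πr² = 29.80 m²; T⁴ = 1.874×10¹⁰ K⁴.
P = 0.54·5.67×10⁻⁸·29.80·1.874×10¹⁰.

P ≈ 17100 W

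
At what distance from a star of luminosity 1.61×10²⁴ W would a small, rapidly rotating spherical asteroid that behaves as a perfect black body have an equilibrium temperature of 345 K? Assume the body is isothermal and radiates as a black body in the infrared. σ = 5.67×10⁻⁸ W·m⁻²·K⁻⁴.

For an isothermal black-emitting sphere, (1−a)S·πr² = σ·4πr²·T⁴ ⇒ S = 4σT⁴/(1−a).
S = 4·5.67×10⁻⁸·(345)⁴/1.00 = 3213 W/m².
Flux falls as S = L/(4πd²), so d = √(L/(4πS)) = √(1.61×10²⁴/(4π·3213)).

d ≈ 6.31×10⁹ m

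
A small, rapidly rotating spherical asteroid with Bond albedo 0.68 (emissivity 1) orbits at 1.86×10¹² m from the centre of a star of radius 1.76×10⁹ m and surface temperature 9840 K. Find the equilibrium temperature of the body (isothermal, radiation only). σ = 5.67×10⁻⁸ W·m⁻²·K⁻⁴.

The star's surface emits σT_*⁴; at distance d the flux is S = σT_*⁴(R_*/d)².
S = 5.67×10⁻⁸·(9840)⁴·(1.76×10⁹/1.86×10¹²)² = 476.0 W/m².
For an isothermal sphere T⁴ = (1−a)S/(4σ) = 6.715×10⁸ K⁴.

T ≈ 161 K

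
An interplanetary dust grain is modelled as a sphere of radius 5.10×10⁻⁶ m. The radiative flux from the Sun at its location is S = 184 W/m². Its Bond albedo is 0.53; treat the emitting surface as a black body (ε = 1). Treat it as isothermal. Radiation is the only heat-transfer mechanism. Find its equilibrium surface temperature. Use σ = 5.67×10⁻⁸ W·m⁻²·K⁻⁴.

At equilibrium, absorbed power = emitted power.
Absorbing cross-section = πr² = 8.171×10⁻¹¹ m²; emitting surface = 4πr² = 3.269×10⁻¹⁰ m² (ratio 4).
(1−a)S·A_cross = εσ·A_surf·T⁴  ⇒  T⁴ = (1−a)S/(4σ).
T⁴ = 0.470·184/(4·5.67×10⁻⁸) = 3.813×10⁸ K⁴.
T = (3.813×10⁸)^(1/4).

T ≈ 140 K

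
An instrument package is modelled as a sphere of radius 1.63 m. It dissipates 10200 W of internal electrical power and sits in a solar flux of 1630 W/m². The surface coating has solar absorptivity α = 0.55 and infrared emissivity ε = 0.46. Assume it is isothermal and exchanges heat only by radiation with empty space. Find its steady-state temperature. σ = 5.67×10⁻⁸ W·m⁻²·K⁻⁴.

At steady state, absorbed solar power + internal power = radiated power.
Absorbed: α·S·A_cross = 0.55·1630·8.347 = 7483 W (cross-section πr²).
Total input = 7483 + 10200 = 17680 W.
Radiated: εσ·A_surf·T⁴ with A_surf = 4πr² = 33.39 m².
T⁴ = 17680/(0.46·5.67×10⁻⁸·33.39) = 2.031×10¹⁰ K⁴.

T ≈ 377 K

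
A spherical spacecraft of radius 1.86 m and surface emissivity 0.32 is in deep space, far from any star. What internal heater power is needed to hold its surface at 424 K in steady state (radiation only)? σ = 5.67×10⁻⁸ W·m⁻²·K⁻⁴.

P ≈ 25500 W

P = εσ·4πr²·T⁴.
4πr² = 43.47 m²; T⁴ = 3.232×10¹⁰ K⁴.
P = 0.32·5.67×10⁻⁸·43.47·3.232×10¹⁰.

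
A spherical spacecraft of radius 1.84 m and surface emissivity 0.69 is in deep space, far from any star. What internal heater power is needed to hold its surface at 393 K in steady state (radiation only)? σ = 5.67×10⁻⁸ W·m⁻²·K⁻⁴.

P ≈ 39700 W

P = εσ·4πr²·T⁴.
4πr² = 42.54 m²; T⁴ = 2.385×10¹⁰ K⁴.
P = 0.69·5.67×10⁻⁸·42.54·2.385×10¹⁰.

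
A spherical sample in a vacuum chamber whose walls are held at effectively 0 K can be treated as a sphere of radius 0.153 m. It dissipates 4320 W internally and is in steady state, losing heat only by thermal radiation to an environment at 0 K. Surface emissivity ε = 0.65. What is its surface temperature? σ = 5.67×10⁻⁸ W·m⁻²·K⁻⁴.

T ≈ 795 K

Steady state: internal power = radiated power, P = εσA T⁴.
Radiating area A = 4πr² = 0.2942 m².
T⁴ = P/(εσA) = 4320/(0.65·5.67×10⁻⁸·0.2942) = 3.985×10¹¹ K⁴.
T = (3.985×10¹¹)^(1/4).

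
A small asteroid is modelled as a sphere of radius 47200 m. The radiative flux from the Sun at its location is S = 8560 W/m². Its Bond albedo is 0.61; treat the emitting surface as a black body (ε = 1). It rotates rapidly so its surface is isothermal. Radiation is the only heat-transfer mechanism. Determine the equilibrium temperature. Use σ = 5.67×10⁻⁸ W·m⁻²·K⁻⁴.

T ≈ 348 K

At equilibrium, absorbed power = emitted power.
Absorbing cross-section = πr² = 6.999×10⁹ m²; emitting surface = 4πr² = 2.800×10¹⁰ m² (ratio 4).
(1−a)S·A_cross = εσ·A_surf·T⁴  ⇒  T⁴ = (1−a)S/(4σ).
T⁴ = 0.390·8560/(4·5.67×10⁻⁸) = 1.472×10¹⁰ K⁴.
T = (1.472×10¹⁰)^(1/4).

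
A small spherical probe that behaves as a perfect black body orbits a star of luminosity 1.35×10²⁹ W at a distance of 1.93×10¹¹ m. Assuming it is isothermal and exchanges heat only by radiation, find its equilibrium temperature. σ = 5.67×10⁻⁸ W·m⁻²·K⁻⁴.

First find the stellar flux at distance d: S = L/(4πd²) = 1.35×10²⁹/(4π·(1.93×10¹¹)²) = 2.884×10⁵ W/m².
For an isothermal sphere, absorbed (1−a)S·πr² = emitted σ·4πr²·T⁴, so T⁴ = (1−a)S/(4σ).
T⁴ = 1.00·2.884×10⁵/(4·5.67×10⁻⁸) = 1.272×10¹² K⁴.

T ≈ 1060 K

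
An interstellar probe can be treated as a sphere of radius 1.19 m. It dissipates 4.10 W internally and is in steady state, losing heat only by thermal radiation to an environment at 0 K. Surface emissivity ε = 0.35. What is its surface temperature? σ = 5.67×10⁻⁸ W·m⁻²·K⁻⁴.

T ≈ 58.4 K

Steady state: internal power = radiated power, P = εσA T⁴.
Radiating area A = 4πr² = 17.80 m².
T⁴ = P/(εσA) = 4.10/(0.35·5.67×10⁻⁸·17.80) = 1.161×10⁷ K⁴.
T = (1.161×10⁷)^(1/4).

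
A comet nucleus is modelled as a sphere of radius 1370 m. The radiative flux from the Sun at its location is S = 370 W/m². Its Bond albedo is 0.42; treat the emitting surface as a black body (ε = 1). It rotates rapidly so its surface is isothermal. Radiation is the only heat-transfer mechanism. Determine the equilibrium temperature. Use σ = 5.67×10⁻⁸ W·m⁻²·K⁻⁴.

T ≈ 175 K

At equilibrium, absorbed power = emitted power.
Absorbing cross-section = πr² = 5.896×10⁶ m²; emitting surface = 4πr² = 2.359×10⁷ m² (ratio 4).
(1−a)S·A_cross = εσ·A_surf·T⁴  ⇒  T⁴ = (1−a)S/(4σ).
T⁴ = 0.580·370/(4·5.67×10⁻⁸) = 9.462×10⁸ K⁴.
T = (9.462×10⁸)^(1/4).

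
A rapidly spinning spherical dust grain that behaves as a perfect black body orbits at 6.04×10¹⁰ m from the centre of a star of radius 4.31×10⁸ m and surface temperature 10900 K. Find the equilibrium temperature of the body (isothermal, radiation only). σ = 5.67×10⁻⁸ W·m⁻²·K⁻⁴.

T ≈ 651 K

The star's surface emits σT_*⁴; at distance d the flux is S = σT_*⁴(R_*/d)².
S = 5.67×10⁻⁸·(10900)⁴·(4.31×10⁸/6.04×10¹⁰)² = 40750 W/m².
For an isothermal sphere T⁴ = (1−a)S/(4σ) = 1.797×10¹¹ K⁴.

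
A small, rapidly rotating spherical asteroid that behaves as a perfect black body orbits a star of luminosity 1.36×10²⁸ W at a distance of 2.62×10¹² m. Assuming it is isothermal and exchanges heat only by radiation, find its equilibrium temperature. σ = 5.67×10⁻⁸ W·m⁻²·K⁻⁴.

T ≈ 162 K

First find the stellar flux at distance d: S = L/(4πd²) = 1.36×10²⁸/(4π·(2.62×10¹²)²) = 157.7 W/m².
For an isothermal sphere, absorbed (1−a)S·πr² = emitted σ·4πr²·T⁴, so T⁴ = (1−a)S/(4σ).
T⁴ = 1.00·157.7/(4·5.67×10⁻⁸) = 6.952×10⁸ K⁴.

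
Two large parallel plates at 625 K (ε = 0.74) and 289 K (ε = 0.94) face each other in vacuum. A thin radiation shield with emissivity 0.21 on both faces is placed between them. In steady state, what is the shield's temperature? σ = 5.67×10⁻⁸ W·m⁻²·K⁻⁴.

T_s ≈ 528 K

In steady state the net flux on the hot side equals that on the cold side.
σ(T₁⁴−T_s⁴)/D₁ = σ(T_s⁴−T₂⁴)/D₂, with D₁ = 1/ε₁+1/ε_s−1 = 5.113, D₂ = 1/ε_s+1/ε₂−1 = 4.826.
Solve for T_s⁴: T_s⁴ = (D₂·T₁⁴ + D₁·T₂⁴)/(D₁+D₂) = 7.768×10¹⁰ K⁴.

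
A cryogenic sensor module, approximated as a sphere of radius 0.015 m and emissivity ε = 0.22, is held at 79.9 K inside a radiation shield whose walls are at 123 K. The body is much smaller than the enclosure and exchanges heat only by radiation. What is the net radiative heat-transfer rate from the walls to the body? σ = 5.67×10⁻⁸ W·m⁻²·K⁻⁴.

P_net ≈ 0.00664 W

For a small grey body in a large enclosure: P_net = εσA(T_body⁴ − T_wall⁴).
A = 4πr² = 0.002827 m²; T_body⁴ − T_wall⁴ = 4.076×10⁷ − 2.289×10⁸ = -1.881×10⁸ K⁴.
|P_net| = 0.22·5.67×10⁻⁸·0.002827·1.881×10⁸.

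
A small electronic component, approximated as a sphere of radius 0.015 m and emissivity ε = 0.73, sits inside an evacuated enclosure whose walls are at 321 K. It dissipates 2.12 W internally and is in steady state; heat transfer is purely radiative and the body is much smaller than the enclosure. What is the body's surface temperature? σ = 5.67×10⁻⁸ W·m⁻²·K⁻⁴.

For a small grey body in a large enclosure, net radiated power = εσA(T⁴ − T_w⁴).
Steady state: P = εσA(T⁴ − T_w⁴) with A = 4πr² = 0.002827 m².
T⁴ = P/(εσA) + T_w⁴ = 2.12/(0.73·5.67×10⁻⁸·0.002827) + (321)⁴
    = 1.811×10¹⁰ + 1.062×10¹⁰ = 2.873×10¹⁰ K⁴.

T ≈ 412 K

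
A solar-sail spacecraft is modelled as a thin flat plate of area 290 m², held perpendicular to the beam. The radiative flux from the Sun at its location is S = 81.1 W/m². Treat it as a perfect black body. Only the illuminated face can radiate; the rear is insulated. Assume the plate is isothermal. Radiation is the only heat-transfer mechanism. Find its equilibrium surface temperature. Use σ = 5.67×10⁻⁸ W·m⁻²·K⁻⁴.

T ≈ 194 K

At equilibrium, absorbed power = emitted power.
Absorbing cross-section = A = 290.0 m²; emitting surface = A = 290.0 m² (ratio 1).
S·A_cross = εσ·A_surf·T⁴  ⇒  T⁴ = S/(1σ).
T⁴ = 1.00·81.1/(1·5.67×10⁻⁸) = 1.430×10⁹ K⁴.
T = (1.430×10⁹)^(1/4).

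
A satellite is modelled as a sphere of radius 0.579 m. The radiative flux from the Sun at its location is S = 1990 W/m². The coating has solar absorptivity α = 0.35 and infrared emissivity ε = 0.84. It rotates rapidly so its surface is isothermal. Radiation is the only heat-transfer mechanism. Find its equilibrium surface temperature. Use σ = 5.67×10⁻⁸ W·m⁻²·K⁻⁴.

T ≈ 246 K

At equilibrium, absorbed power = emitted power.
Absorbing cross-section = πr² = 1.053 m²; emitting surface = 4πr² = 4.213 m² (ratio 4).
αS·A_cross = εσ·A_surf·T⁴  ⇒  T⁴ = αS/(ε·4σ).
T⁴ = 0.350·1990/(0.84·4·5.67×10⁻⁸) = 3.656×10⁹ K⁴.
T = (3.656×10⁹)^(1/4).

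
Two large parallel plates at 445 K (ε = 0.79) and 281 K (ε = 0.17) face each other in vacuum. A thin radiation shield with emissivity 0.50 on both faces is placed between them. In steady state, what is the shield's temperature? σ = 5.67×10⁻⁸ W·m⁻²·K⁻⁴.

T_s ≈ 420 K

In steady state the net flux on the hot side equals that on the cold side.
σ(T₁⁴−T_s⁴)/D₁ = σ(T_s⁴−T₂⁴)/D₂, with D₁ = 1/ε₁+1/ε_s−1 = 2.266, D₂ = 1/ε_s+1/ε₂−1 = 6.882.
Solve for T_s⁴: T_s⁴ = (D₂·T₁⁴ + D₁·T₂⁴)/(D₁+D₂) = 3.105×10¹⁰ K⁴.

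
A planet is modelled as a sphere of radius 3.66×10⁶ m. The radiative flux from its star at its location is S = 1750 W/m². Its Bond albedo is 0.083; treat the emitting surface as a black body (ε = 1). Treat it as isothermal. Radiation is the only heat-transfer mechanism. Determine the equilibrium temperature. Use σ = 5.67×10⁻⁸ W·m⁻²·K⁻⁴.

At equilibrium, absorbed power = emitted power.
Absorbing cross-section = πr² = 4.208×10¹³ m²; emitting surface = 4πr² = 1.683×10¹⁴ m² (ratio 4).
(1−a)S·A_cross = εσ·A_surf·T⁴  ⇒  T⁴ = (1−a)S/(4σ).
T⁴ = 0.917·1750/(4·5.67×10⁻⁸) = 7.076×10⁹ K⁴.
T = (7.076×10⁹)^(1/4).

T ≈ 290 K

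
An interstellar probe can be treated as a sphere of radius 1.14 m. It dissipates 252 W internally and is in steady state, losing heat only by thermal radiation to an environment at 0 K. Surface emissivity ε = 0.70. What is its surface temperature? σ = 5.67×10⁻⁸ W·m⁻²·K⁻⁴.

T ≈ 140 K

Steady state: internal power = radiated power, P = εσA T⁴.
Radiating area A = 4πr² = 16.33 m².
T⁴ = P/(εσA) = 252/(0.70·5.67×10⁻⁸·16.33) = 3.888×10⁸ K⁴.
T = (3.888×10⁸)^(1/4).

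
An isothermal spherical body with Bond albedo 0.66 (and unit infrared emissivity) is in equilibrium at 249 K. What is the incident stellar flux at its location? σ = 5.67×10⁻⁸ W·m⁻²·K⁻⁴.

S ≈ 2560 W/m²

(1−a)S·πr² = σ·4πr²·T⁴ ⇒ S = 4σT⁴/(1−a).
S = 4·5.67×10⁻⁸·3.844×10⁹/0.340.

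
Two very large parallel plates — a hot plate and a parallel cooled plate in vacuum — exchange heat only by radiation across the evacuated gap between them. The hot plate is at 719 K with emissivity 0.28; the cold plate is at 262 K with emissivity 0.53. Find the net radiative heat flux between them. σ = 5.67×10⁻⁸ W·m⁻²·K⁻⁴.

For two infinite grey parallel plates, q = σ(T₁⁴ − T₂⁴)/(1/ε₁ + 1/ε₂ − 1).
T₁⁴ − T₂⁴ = 2.672×10¹¹ − 4.712×10⁹ = 2.625×10¹¹ K⁴.
1/ε₁ + 1/ε₂ − 1 = 3.571 + 1.887 − 1 = 4.458.
q = 5.67×10⁻⁸ × 2.625×10¹¹ / 4.458.

q ≈ 3340 W/m²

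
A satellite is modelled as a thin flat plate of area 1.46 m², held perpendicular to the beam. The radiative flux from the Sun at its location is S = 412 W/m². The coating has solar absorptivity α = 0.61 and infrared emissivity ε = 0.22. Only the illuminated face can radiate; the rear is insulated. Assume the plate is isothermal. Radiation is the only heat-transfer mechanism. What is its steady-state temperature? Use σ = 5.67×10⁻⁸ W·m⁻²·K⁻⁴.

T ≈ 377 K

At equilibrium, absorbed power = emitted power.
Absorbing cross-section = A = 1.460 m²; emitting surface = A = 1.460 m² (ratio 1).
αS·A_cross = εσ·A_surf·T⁴  ⇒  T⁴ = αS/(ε·1σ).
T⁴ = 0.610·412/(0.22·1·5.67×10⁻⁸) = 2.015×10¹⁰ K⁴.
T = (2.015×10¹⁰)^(1/4).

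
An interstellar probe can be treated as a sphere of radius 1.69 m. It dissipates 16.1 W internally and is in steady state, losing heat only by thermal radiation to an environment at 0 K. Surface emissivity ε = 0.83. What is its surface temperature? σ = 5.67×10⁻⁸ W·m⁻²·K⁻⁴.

T ≈ 55.6 K

Steady state: internal power = radiated power, P = εσA T⁴.
Radiating area A = 4πr² = 35.89 m².
T⁴ = P/(εσA) = 16.1/(0.83·5.67×10⁻⁸·35.89) = 9.532×10⁶ K⁴.
T = (9.532×10⁶)^(1/4).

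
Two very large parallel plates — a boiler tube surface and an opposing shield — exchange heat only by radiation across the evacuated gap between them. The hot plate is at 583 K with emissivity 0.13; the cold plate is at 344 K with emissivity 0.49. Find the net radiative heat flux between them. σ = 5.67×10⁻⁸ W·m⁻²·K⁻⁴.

q ≈ 659 W/m²

For two infinite grey parallel plates, q = σ(T₁⁴ − T₂⁴)/(1/ε₁ + 1/ε₂ − 1).
T₁⁴ − T₂⁴ = 1.155×10¹¹ − 1.400×10¹⁰ = 1.015×10¹¹ K⁴.
1/ε₁ + 1/ε₂ − 1 = 7.692 + 2.041 − 1 = 8.733.
q = 5.67×10⁻⁸ × 1.015×10¹¹ / 8.733.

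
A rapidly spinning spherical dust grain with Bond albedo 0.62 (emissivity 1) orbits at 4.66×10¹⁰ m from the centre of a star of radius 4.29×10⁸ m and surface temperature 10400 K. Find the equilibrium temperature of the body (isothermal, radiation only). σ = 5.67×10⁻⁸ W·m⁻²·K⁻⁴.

The star's surface emits σT_*⁴; at distance d the flux is S = σT_*⁴(R_*/d)².
S = 5.67×10⁻⁸·(10400)⁴·(4.29×10⁸/4.66×10¹⁰)² = 56220 W/m².
For an isothermal sphere T⁴ = (1−a)S/(4σ) = 9.419×10¹⁰ K⁴.

T ≈ 554 K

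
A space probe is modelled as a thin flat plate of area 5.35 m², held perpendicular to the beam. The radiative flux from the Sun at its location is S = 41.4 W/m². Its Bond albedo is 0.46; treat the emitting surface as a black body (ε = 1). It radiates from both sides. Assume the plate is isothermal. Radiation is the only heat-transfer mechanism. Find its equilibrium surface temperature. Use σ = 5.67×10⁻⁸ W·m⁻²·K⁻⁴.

At equilibrium, absorbed power = emitted power.
Absorbing cross-section = A = 5.350 m²; emitting surface = 2A = 10.70 m² (ratio 2).
(1−a)S·A_cross = εσ·A_surf·T⁴  ⇒  T⁴ = (1−a)S/(2σ).
T⁴ = 0.540·41.4/(2·5.67×10⁻⁸) = 1.971×10⁸ K⁴.
T = (1.971×10⁸)^(1/4).

T ≈ 118 K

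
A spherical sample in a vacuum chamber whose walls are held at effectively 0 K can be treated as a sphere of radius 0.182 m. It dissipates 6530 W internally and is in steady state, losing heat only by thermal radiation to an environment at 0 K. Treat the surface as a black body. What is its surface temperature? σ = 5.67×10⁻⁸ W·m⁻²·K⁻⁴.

T ≈ 725 K

Steady state: internal power = radiated power, P = εσA T⁴.
Radiating area A = 4πr² = 0.4162 m².
T⁴ = P/(εσA) = 6530/(1.0·5.67×10⁻⁸·0.4162) = 2.767×10¹¹ K⁴.
T = (2.767×10¹¹)^(1/4).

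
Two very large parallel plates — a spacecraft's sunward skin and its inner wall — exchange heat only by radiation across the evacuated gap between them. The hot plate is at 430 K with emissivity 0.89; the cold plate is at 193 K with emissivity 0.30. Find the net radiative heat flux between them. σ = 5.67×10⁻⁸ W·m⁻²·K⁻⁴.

q ≈ 538 W/m²

For two infinite grey parallel plates, q = σ(T₁⁴ − T₂⁴)/(1/ε₁ + 1/ε₂ − 1).
T₁⁴ − T₂⁴ = 3.419×10¹⁰ − 1.387×10⁹ = 3.280×10¹⁰ K⁴.
1/ε₁ + 1/ε₂ − 1 = 1.124 + 3.333 − 1 = 3.457.
q = 5.67×10⁻⁸ × 3.280×10¹⁰ / 3.457.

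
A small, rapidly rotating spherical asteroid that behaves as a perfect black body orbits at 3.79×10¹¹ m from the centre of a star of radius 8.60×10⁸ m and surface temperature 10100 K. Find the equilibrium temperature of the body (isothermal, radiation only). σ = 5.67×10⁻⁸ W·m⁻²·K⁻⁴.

The star's surface emits σT_*⁴; at distance d the flux is S = σT_*⁴(R_*/d)².
S = 5.67×10⁻⁸·(10100)⁴·(8.60×10⁸/3.79×10¹¹)² = 3038 W/m².
For an isothermal sphere T⁴ = (1−a)S/(4σ) = 1.340×10¹⁰ K⁴.

T ≈ 340 K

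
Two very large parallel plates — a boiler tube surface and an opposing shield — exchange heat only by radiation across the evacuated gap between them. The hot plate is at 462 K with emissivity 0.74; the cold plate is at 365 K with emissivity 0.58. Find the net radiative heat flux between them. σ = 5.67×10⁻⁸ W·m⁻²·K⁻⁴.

q ≈ 760 W/m²

For two infinite grey parallel plates, q = σ(T₁⁴ − T₂⁴)/(1/ε₁ + 1/ε₂ − 1).
T₁⁴ − T₂⁴ = 4.556×10¹⁰ − 1.775×10¹⁰ = 2.781×10¹⁰ K⁴.
1/ε₁ + 1/ε₂ − 1 = 1.351 + 1.724 − 1 = 2.075.
q = 5.67×10⁻⁸ × 2.781×10¹⁰ / 2.075.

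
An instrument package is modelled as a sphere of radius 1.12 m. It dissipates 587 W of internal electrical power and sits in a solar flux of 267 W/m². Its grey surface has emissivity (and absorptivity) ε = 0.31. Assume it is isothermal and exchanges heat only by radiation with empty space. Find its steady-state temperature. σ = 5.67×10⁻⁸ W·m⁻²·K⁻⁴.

At steady state, absorbed solar power + internal power = radiated power.
Absorbed: α·S·A_cross = 0.31·267·3.941 = 326.2 W (cross-section πr²).
Total input = 326.2 + 587 = 913.2 W.
Radiated: εσ·A_surf·T⁴ with A_surf = 4πr² = 15.76 m².
T⁴ = 913.2/(0.31·5.67×10⁻⁸·15.76) = 3.296×10⁹ K⁴.

T ≈ 240 K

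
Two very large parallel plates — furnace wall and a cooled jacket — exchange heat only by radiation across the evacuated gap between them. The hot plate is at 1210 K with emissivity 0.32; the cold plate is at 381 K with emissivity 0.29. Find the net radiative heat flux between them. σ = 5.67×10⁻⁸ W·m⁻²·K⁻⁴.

For two infinite grey parallel plates, q = σ(T₁⁴ − T₂⁴)/(1/ε₁ + 1/ε₂ − 1).
T₁⁴ − T₂⁴ = 2.144×10¹² − 2.107×10¹⁰ = 2.123×10¹² K⁴.
1/ε₁ + 1/ε₂ − 1 = 3.125 + 3.448 − 1 = 5.573.
q = 5.67×10⁻⁸ × 2.123×10¹² / 5.573.

q ≈ 21600 W/m²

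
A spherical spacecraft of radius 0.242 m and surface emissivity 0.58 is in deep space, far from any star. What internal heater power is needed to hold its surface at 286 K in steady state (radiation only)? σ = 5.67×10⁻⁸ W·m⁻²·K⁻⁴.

P ≈ 162 W

P = εσ·4πr²·T⁴.
4πr² = 0.7359 m²; T⁴ = 6.691×10⁹ K⁴.
P = 0.58·5.67×10⁻⁸·0.7359·6.691×10⁹.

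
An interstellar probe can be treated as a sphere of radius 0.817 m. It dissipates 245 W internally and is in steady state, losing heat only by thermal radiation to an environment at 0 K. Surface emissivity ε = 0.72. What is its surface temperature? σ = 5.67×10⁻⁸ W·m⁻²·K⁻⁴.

Steady state: internal power = radiated power, P = εσA T⁴.
Radiating area A = 4πr² = 8.388 m².
T⁴ = P/(εσA) = 245/(0.72·5.67×10⁻⁸·8.388) = 7.155×10⁸ K⁴.
T = (7.155×10⁸)^(1/4).

T ≈ 164 K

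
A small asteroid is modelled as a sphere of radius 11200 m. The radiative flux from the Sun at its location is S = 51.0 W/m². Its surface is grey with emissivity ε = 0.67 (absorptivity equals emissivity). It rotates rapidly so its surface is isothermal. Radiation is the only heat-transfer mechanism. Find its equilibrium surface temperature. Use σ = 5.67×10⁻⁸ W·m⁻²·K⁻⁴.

T ≈ 122 K

At equilibrium, absorbed power = emitted power.
Absorbing cross-section = πr² = 3.941×10⁸ m²; emitting surface = 4πr² = 1.576×10⁹ m² (ratio 4).
εS·A_cross = εσ·A_surf·T⁴  ⇒  T⁴ = S/(4σ)   (ε cancels).
T⁴ = 51.0/(4·5.67×10⁻⁸) = 2.249×10⁸ K⁴.
T = (2.249×10⁸)^(1/4).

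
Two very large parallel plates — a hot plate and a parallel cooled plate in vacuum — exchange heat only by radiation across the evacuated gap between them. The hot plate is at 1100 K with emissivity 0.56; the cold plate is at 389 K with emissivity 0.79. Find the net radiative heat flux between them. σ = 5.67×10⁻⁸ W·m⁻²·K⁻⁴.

q ≈ 39800 W/m²

For two infinite grey parallel plates, q = σ(T₁⁴ − T₂⁴)/(1/ε₁ + 1/ε₂ − 1).
T₁⁴ − T₂⁴ = 1.464×10¹² − 2.290×10¹⁰ = 1.441×10¹² K⁴.
1/ε₁ + 1/ε₂ − 1 = 1.786 + 1.266 − 1 = 2.052.
q = 5.67×10⁻⁸ × 1.441×10¹² / 2.052.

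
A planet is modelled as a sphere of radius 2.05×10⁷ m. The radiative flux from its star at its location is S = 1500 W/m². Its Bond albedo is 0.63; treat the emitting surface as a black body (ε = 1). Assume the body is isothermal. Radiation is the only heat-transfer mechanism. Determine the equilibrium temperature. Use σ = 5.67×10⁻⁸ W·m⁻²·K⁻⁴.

T ≈ 222 K

At equilibrium, absorbed power = emitted power.
Absorbing cross-section = πr² = 1.320×10¹⁵ m²; emitting surface = 4πr² = 5.281×10¹⁵ m² (ratio 4).
(1−a)S·A_cross = εσ·A_surf·T⁴  ⇒  T⁴ = (1−a)S/(4σ).
T⁴ = 0.370·1500/(4·5.67×10⁻⁸) = 2.447×10⁹ K⁴.
T = (2.447×10⁹)^(1/4).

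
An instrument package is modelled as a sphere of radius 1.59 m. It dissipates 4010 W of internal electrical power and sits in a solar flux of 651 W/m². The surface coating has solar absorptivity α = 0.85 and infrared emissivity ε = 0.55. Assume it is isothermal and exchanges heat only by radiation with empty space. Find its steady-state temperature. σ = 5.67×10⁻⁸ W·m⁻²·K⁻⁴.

At steady state, absorbed solar power + internal power = radiated power.
Absorbed: α·S·A_cross = 0.85·651·7.942 = 4395 W (cross-section πr²).
Total input = 4395 + 4010 = 8405 W.
Radiated: εσ·A_surf·T⁴ with A_surf = 4πr² = 31.77 m².
T⁴ = 8405/(0.55·5.67×10⁻⁸·31.77) = 8.484×10⁹ K⁴.

T ≈ 303 K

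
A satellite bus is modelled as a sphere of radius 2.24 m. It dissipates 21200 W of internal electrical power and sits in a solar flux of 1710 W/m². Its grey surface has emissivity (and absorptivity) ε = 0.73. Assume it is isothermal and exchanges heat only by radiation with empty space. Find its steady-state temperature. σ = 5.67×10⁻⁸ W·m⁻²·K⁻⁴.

At steady state, absorbed solar power + internal power = radiated power.
Absorbed: α·S·A_cross = 0.73·1710·15.76 = 19680 W (cross-section πr²).
Total input = 19680 + 21200 = 40880 W.
Radiated: εσ·A_surf·T⁴ with A_surf = 4πr² = 63.05 m².
T⁴ = 40880/(0.73·5.67×10⁻⁸·63.05) = 1.566×10¹⁰ K⁴.

T ≈ 354 K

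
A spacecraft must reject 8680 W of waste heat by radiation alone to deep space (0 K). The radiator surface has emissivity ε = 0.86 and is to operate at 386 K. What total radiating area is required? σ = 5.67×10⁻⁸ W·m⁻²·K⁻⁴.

P = εσA T⁴ ⇒ A = P/(εσT⁴).
T⁴ = 2.220×10¹⁰ K⁴.
A = 8680/(0.86 × 5.67×10⁻⁸ × 2.220×10¹⁰).

A ≈ 8.02 m²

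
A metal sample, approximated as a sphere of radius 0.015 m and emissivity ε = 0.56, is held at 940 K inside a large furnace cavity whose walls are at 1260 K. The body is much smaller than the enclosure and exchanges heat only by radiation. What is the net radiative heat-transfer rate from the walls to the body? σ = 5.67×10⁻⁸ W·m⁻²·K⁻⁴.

For a small grey body in a large enclosure: P_net = εσA(T_body⁴ − T_wall⁴).
A = 4πr² = 0.002827 m²; T_body⁴ − T_wall⁴ = 7.807×10¹¹ − 2.520×10¹² = -1.740×10¹² K⁴.
|P_net| = 0.56·5.67×10⁻⁸·0.002827·1.740×10¹².

P_net ≈ 156 W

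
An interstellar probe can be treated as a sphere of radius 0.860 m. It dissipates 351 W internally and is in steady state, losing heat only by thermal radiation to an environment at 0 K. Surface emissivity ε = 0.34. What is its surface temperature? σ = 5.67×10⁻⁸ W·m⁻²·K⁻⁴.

T ≈ 210 K

Steady state: internal power = radiated power, P = εσA T⁴.
Radiating area A = 4πr² = 9.294 m².
T⁴ = P/(εσA) = 351/(0.34·5.67×10⁻⁸·9.294) = 1.959×10⁹ K⁴.
T = (1.959×10⁹)^(1/4).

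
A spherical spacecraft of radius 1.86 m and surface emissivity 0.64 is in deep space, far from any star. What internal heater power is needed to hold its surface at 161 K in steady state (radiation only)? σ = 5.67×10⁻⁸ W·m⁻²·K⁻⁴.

P ≈ 1060 W

P = εσ·4πr²·T⁴.
4πr² = 43.47 m²; T⁴ = 6.719×10⁸ K⁴.
P = 0.64·5.67×10⁻⁸·43.47·6.719×10⁸.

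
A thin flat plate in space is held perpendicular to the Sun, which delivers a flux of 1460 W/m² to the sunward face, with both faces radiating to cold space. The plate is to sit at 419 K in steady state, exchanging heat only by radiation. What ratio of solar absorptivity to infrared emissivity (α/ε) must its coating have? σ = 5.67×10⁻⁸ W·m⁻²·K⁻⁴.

α/ε ≈ 2.39

Balance: αS·A = εσ·2A·T⁴ ⇒ α/ε = 2σT⁴/S.
α/ε = 2·5.67×10⁻⁸·(419)⁴/1460 = 2·5.67×10⁻⁸·3.082×10¹⁰/1460.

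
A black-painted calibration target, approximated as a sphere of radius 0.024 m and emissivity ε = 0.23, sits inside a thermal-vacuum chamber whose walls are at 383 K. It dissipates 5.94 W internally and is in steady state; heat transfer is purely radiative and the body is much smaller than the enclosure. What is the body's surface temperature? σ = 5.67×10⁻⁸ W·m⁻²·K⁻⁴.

For a small grey body in a large enclosure, net radiated power = εσA(T⁴ − T_w⁴).
Steady state: P = εσA(T⁴ − T_w⁴) with A = 4πr² = 0.007238 m².
T⁴ = P/(εσA) + T_w⁴ = 5.94/(0.23·5.67×10⁻⁸·0.007238) + (383)⁴
    = 6.293×10¹⁰ + 2.152×10¹⁰ = 8.445×10¹⁰ K⁴.

T ≈ 539 K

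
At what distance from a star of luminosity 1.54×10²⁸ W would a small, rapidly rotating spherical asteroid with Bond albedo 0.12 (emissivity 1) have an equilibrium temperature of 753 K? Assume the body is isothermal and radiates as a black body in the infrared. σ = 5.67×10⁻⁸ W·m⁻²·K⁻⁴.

For an isothermal black-emitting sphere, (1−a)S·πr² = σ·4πr²·T⁴ ⇒ S = 4σT⁴/(1−a).
S = 4·5.67×10⁻⁸·(753)⁴/0.880 = 82860 W/m².
Flux falls as S = L/(4πd²), so d = √(L/(4πS)) = √(1.54×10²⁸/(4π·82860)).

d ≈ 1.22×10¹¹ m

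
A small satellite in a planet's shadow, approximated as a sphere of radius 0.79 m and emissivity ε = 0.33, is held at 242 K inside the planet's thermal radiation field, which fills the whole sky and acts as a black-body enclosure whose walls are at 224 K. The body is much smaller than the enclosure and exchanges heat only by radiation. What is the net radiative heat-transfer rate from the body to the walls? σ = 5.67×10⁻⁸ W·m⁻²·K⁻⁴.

P_net ≈ 134 W

For a small grey body in a large enclosure: P_net = εσA(T_body⁴ − T_wall⁴).
A = 4πr² = 7.843 m²; T_body⁴ − T_wall⁴ = 3.430×10⁹ − 2.518×10⁹ = 9.121×10⁸ K⁴.
|P_net| = 0.33·5.67×10⁻⁸·7.843·9.121×10⁸.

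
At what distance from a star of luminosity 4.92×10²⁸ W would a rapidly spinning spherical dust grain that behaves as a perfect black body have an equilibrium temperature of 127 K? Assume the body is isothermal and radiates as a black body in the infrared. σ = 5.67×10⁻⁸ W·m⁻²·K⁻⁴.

d ≈ 8.15×10¹² m

For an isothermal black-emitting sphere, (1−a)S·πr² = σ·4πr²·T⁴ ⇒ S = 4σT⁴/(1−a).
S = 4·5.67×10⁻⁸·(127)⁴/1.00 = 59.00 W/m².
Flux falls as S = L/(4πd²), so d = √(L/(4πS)) = √(4.92×10²⁸/(4π·59.00)).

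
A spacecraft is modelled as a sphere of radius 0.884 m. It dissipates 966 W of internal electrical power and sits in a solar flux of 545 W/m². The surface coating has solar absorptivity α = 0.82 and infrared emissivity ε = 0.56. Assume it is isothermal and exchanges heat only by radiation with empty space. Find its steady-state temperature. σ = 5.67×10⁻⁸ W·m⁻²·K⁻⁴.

T ≈ 285 K

At steady state, absorbed solar power + internal power = radiated power.
Absorbed: α·S·A_cross = 0.82·545·2.455 = 1097 W (cross-section πr²).
Total input = 1097 + 966 = 2063 W.
Radiated: εσ·A_surf·T⁴ with A_surf = 4πr² = 9.820 m².
T⁴ = 2063/(0.56·5.67×10⁻⁸·9.820) = 6.617×10⁹ K⁴.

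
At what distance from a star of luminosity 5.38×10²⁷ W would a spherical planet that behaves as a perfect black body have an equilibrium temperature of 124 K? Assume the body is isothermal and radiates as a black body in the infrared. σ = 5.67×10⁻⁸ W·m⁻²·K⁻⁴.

For an isothermal black-emitting sphere, (1−a)S·πr² = σ·4πr²·T⁴ ⇒ S = 4σT⁴/(1−a).
S = 4·5.67×10⁻⁸·(124)⁴/1.00 = 53.62 W/m².
Flux falls as S = L/(4πd²), so d = √(L/(4πS)) = √(5.38×10²⁷/(4π·53.62)).

d ≈ 2.83×10¹² m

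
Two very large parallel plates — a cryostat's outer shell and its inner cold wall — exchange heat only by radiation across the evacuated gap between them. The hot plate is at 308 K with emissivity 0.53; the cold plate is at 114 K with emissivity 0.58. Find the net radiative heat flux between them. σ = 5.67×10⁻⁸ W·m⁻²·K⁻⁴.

q ≈ 192 W/m²

For two infinite grey parallel plates, q = σ(T₁⁴ − T₂⁴)/(1/ε₁ + 1/ε₂ − 1).
T₁⁴ − T₂⁴ = 8.999×10⁹ − 1.689×10⁸ = 8.830×10⁹ K⁴.
1/ε₁ + 1/ε₂ − 1 = 1.887 + 1.724 − 1 = 2.611.
q = 5.67×10⁻⁸ × 8.830×10⁹ / 2.611.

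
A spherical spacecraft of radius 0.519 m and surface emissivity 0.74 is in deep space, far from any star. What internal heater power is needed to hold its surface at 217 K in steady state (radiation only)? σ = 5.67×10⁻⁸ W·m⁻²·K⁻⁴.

P = εσ·4πr²·T⁴.
4πr² = 3.385 m²; T⁴ = 2.217×10⁹ K⁴.
P = 0.74·5.67×10⁻⁸·3.385·2.217×10⁹.

P ≈ 315 W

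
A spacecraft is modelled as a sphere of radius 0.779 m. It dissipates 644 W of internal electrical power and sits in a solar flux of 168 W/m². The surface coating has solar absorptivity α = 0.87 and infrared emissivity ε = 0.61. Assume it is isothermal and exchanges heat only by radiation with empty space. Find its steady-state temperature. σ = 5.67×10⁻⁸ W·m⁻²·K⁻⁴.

At steady state, absorbed solar power + internal power = radiated power.
Absorbed: α·S·A_cross = 0.87·168·1.906 = 278.6 W (cross-section πr²).
Total input = 278.6 + 644 = 922.6 W.
Radiated: εσ·A_surf·T⁴ with A_surf = 4πr² = 7.626 m².
T⁴ = 922.6/(0.61·5.67×10⁻⁸·7.626) = 3.498×10⁹ K⁴.

T ≈ 243 K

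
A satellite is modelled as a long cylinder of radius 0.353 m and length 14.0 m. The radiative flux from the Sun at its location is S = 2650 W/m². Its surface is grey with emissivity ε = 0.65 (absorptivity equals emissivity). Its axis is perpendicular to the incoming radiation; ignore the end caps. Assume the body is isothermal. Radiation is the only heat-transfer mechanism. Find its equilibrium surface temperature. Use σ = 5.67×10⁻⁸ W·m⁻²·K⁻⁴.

At equilibrium, absorbed power = emitted power.
Absorbing cross-section = 2rL = 9.884 m²; emitting surface = 2πrL = 31.05 m² (ratio π).
εS·A_cross = εσ·A_surf·T⁴  ⇒  T⁴ = S/(πσ)   (ε cancels).
T⁴ = 2650/(π·5.67×10⁻⁸) = 1.488×10¹⁰ K⁴.
T = (1.488×10¹⁰)^(1/4).

T ≈ 349 K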